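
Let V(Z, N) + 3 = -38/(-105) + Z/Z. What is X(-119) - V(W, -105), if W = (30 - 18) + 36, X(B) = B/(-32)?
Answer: 17999/3360 ≈ 5.3568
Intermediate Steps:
X(B) = -B/32 (X(B) = B*(-1/32) = -B/32)
W = 48 (W = 12 + 36 = 48)
V(Z, N) = -172/105 (V(Z, N) = -3 + (-38/(-105) + Z/Z) = -3 + (-38*(-1/105) + 1) = -3 + (38/105 + 1) = -3 + 143/105 = -172/105)
X(-119) - V(W, -105) = -1/32*(-119) - 1*(-172/105) = 119/32 + 172/105 = 17999/3360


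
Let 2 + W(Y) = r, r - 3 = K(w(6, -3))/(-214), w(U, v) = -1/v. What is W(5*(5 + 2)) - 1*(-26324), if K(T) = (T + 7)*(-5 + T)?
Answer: 25351129/963 ≈ 26325.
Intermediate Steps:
K(T) = (-5 + T)*(7 + T) (K(T) = (7 + T)*(-5 + T) = (-5 + T)*(7 + T))
r = 3043/963 (r = 3 + (-35 + (-1/(-3))² + 2*(-1/(-3)))/(-214) = 3 + (-35 + (-1*(-⅓))² + 2*(-1*(-⅓)))*(-1/214) = 3 + (-35 + (⅓)² + 2*(⅓))*(-1/214) = 3 + (-35 + ⅑ + ⅔)*(-1/214) = 3 - 308/9*(-1/214) = 3 + 154/963 = 3043/963 ≈ 3.1599)
W(Y) = 1117/963 (W(Y) = -2 + 3043/963 = 1117/963)
W(5*(5 + 2)) - 1*(-26324) = 1117/963 - 1*(-26324) = 1117/963 + 26324 = 25351129/963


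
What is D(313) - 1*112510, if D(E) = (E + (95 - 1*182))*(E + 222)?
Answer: 8400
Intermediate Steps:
D(E) = (-87 + E)*(222 + E) (D(E) = (E + (95 - 182))*(222 + E) = (E - 87)*(222 + E) = (-87 + E)*(222 + E))
D(313) - 1*112510 = (-19314 + 313² + 135*313) - 1*112510 = (-19314 + 97969 + 42255) - 112510 = 120910 - 112510 = 8400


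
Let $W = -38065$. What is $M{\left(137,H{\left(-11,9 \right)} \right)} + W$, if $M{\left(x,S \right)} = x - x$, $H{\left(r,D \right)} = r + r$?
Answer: $-38065$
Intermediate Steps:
$H{\left(r,D \right)} = 2 r$
$M{\left(x,S \right)} = 0$
$M{\left(137,H{\left(-11,9 \right)} \right)} + W = 0 - 38065 = -38065$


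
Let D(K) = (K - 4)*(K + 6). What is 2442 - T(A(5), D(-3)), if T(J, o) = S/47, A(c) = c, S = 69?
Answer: 114705/47 ≈ 2440.5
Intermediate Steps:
D(K) = (-4 + K)*(6 + K)
T(J, o) = 69/47
2442 - T(A(5), D(-3)) = 2442 - 1*69/47 = 2442 - 69/47 = 114705/47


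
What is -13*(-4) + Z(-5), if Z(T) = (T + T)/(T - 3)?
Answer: 213/4 ≈ 53.250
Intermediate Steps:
Z(T) = 2*T/(-3 + T) (Z(T) = (2*T)/(-3 + T) = 2*T/(-3 + T))
-13*(-4) + Z(-5) = -13*(-4) + 2*(-5)/(-3 - 5) = 52 + 2*(-5)/(-8) = 52 + 2*(-5)*(-⅛) = 52 + 5/4 = 213/4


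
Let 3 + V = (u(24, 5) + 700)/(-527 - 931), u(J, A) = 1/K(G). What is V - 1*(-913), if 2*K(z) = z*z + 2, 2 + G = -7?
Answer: 55032319/60507 ≈ 909.52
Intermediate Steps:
G = -9 (G = -2 - 7 = -9)
K(z) = 1 + z**2/2 (K(z) = (z*z + 2)/2 = (z**2 + 2)/2 = (2 + z**2)/2 = 1 + z**2/2)
u(J, A) = 2/83 (u(J, A) = 1/(1 + (1/2)*(-9)**2) = 1/(1 + (1/2)*81) = 1/(1 + 81/2) = 1/(83/2) = 2/83)
V = -210572/60507 (V = -3 + (2/83 + 700)/(-527 - 931) = -3 + (58102/83)/(-1458) = -3 + (58102/83)*(-1/1458) = -3 - 29051/60507 = -210572/60507 ≈ -3.4801)
V - 1*(-913) = -210572/60507 - 1*(-913) = -210572/60507 + 913 = 55032319/60507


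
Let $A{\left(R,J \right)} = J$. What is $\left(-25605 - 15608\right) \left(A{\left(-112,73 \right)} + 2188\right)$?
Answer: $-93182593$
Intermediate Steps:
$\left(-25605 - 15608\right) \left(A{\left(-112,73 \right)} + 2188\right) = \left(-25605 - 15608\right) \left(73 + 2188\right) = \left(-41213\right) 2261 = -93182593$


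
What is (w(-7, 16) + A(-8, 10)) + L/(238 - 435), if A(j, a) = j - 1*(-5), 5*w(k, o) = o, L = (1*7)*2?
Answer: 127/985 ≈ 0.12893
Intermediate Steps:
L = 14 (L = 7*2 = 14)
w(k, o) = o/5
A(j, a) = 5 + j (A(j, a) = j + 5 = 5 + j)
(w(-7, 16) + A(-8, 10)) + L/(238 - 435) = ((1/5)*16 + (5 - 8)) + 14/(238 - 435) = (16/5 - 3) + 14/(-197) = 1/5 - 1/197*14 = 1/5 - 14/197 = 127/985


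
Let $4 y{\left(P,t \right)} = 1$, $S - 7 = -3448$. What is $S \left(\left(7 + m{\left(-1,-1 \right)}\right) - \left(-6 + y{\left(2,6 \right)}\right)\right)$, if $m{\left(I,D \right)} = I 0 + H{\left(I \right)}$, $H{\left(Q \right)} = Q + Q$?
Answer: $- \frac{147963}{4} \approx -36991.0$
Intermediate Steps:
$S = -3441$ ($S = 7 - 3448 = -3441$)
$H{\left(Q \right)} = 2 Q$
$y{\left(P,t \right)} = \frac{1}{4}$ ($y{\left(P,t \right)} = \frac{1}{4} \cdot 1 = \frac{1}{4}$)
$m{\left(I,D \right)} = 2 I$ ($m{\left(I,D \right)} = I 0 + 2 I = 0 + 2 I = 2 I$)
$S \left(\left(7 + m{\left(-1,-1 \right)}\right) - \left(-6 + y{\left(2,6 \right)}\right)\right) = - 3441 \left(\left(7 + 2 \left(-1\right)\right) + \left(\left(-1\right) \frac{1}{4} + 6\right)\right) = - 3441 \left(\left(7 - 2\right) + \left(- \frac{1}{4} + 6\right)\right) = - 3441 \left(5 + \frac{23}{4}\right) = \left(-3441\right) \frac{43}{4} = - \frac{147963}{4}$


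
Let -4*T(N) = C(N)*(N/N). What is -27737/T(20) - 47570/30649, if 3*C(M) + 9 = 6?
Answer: -3400492822/30649 ≈ -1.1095e+5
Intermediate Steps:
C(M) = -1 (C(M) = -3 + (1/3)*6 = -3 + 2 = -1)
T(N) = 1/4 (T(N) = -(-1)*N/N/4 = -(-1)/4 = -1/4*(-1) = 1/4)
-27737/T(20) - 47570/30649 = -27737/1/4 - 47570/30649 = -27737*4 - 47570*1/30649 = -110948 - 47570/30649 = -3400492822/30649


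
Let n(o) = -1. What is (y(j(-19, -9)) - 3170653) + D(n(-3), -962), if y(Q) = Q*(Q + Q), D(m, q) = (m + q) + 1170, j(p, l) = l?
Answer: -3170284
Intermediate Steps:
D(m, q) = 1170 + m + q
y(Q) = 2*Q² (y(Q) = Q*(2*Q) = 2*Q²)
(y(j(-19, -9)) - 3170653) + D(n(-3), -962) = (2*(-9)² - 3170653) + (1170 - 1 - 962) = (2*81 - 3170653) + 207 = (162 - 3170653) + 207 = -3170491 + 207 = -3170284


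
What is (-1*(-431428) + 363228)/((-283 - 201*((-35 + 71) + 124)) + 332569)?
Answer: 397328/150063 ≈ 2.6477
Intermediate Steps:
(-1*(-431428) + 363228)/((-283 - 201*((-35 + 71) + 124)) + 332569) = (431428 + 363228)/((-283 - 201*(36 + 124)) + 332569) = 794656/((-283 - 201*160) + 332569) = 794656/((-283 - 32160) + 332569) = 794656/(-32443 + 332569) = 794656/300126 = 794656*(1/300126) = 397328/150063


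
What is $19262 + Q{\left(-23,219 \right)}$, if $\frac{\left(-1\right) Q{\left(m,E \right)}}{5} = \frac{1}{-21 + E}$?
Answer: $\frac{3813871}{198} \approx 19262.0$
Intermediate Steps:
$Q{\left(m,E \right)} = - \frac{5}{-21 + E}$
$19262 + Q{\left(-23,219 \right)} = 19262 - \frac{5}{-21 + 219} = 19262 - \frac{5}{198} = \frac{3813871}{198}$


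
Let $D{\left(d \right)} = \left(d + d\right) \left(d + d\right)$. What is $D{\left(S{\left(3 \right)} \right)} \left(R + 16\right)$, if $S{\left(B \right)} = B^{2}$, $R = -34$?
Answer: $-5832$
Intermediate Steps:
$D{\left(d \right)} = 4 d^{2}$ ($D{\left(d \right)} = 2 d 2 d = 4 d^{2}$)
$D{\left(S{\left(3 \right)} \right)} \left(R + 16\right) = 4 \left(3^{2}\right)^{2} \left(-34 + 16\right) = 4 \cdot 9^{2} \left(-18\right) = 4 \cdot 81 \left(-18\right) = 324 \left(-18\right) = -5832$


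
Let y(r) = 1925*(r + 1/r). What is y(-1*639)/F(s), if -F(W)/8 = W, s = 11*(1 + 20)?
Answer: 5104025/7668 ≈ 665.63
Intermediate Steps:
s = 231 (s = 11*21 = 231)
F(W) = -8*W
y(r) = 1925*r + 1925/r
y(-1*639)/F(s) = (1925*(-1*639) + 1925/((-1*639)))/((-8*231)) = (1925*(-639) + 1925/(-639))/(-1848) = (-1230075 + 1925*(-1/639))*(-1/1848) = (-1230075 - 1925/639)*(-1/1848) = -786019850/639*(-1/1848) = 5104025/7668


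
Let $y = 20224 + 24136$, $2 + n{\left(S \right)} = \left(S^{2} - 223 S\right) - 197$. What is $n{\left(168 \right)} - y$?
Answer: $-53799$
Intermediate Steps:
$n{\left(S \right)} = -199 + S^{2} - 223 S$ ($n{\left(S \right)} = -2 - \left(197 - S^{2} + 223 S\right) = -199 + S^{2} - 223 S$)
$y = 44360$
$n{\left(168 \right)} - y = \left(-199 + 168^{2} - 37464\right) - 44360 = \left(-199 + 28224 - 37464\right) - 44360 = -9439 - 44360 = -53799$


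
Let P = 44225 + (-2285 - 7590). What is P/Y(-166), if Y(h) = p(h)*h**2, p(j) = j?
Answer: -17175/2287148 ≈ -0.0075094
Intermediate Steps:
Y(h) = h**3 (Y(h) = h*h**2 = h**3)
P = 34350 (P = 44225 - 9875 = 34350)
P/Y(-166) = 34350/((-166)**3) = 34350/(-4574296) = 34350*(-1/4574296) = -17175/2287148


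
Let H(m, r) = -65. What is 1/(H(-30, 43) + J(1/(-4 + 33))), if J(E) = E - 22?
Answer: -29/2522 ≈ -0.011499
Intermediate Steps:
J(E) = -22 + E
1/(H(-30, 43) + J(1/(-4 + 33))) = 1/(-65 + (-22 + 1/(-4 + 33))) = 1/(-65 + (-22 + 1/29)) = 1/(-65 - 637/29) = 1/(-2522/29) = -29/2522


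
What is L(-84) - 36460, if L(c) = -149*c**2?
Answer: -1087804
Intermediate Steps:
L(-84) - 36460 = -149*(-84)**2 - 36460 = -149*7056 - 36460 = -1051344 - 36460 = -1087804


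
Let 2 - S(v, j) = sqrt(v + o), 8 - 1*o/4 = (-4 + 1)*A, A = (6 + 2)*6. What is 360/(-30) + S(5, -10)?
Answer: -10 - sqrt(613) ≈ -34.759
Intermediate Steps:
A = 48 (A = 8*6 = 48)
o = 608 (o = 32 - 4*(-4 + 1)*48 = 32 - (-12)*48 = 32 - 4*(-144) = 32 + 576 = 608)
S(v, j) = 2 - sqrt(608 + v) (S(v, j) = 2 - sqrt(v + 608) = 2 - sqrt(608 + v))
360/(-30) + S(5, -10) = 360/(-30) + (2 - sqrt(608 + 5)) = 360*(-1/30) + (2 - sqrt(613)) = -12 + (2 - sqrt(613)) = -10 - sqrt(613)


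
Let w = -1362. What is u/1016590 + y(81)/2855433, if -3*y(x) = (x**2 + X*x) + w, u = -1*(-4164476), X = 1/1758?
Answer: 3483658786583279/850521757606710 ≈ 4.0959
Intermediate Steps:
X = 1/1758 ≈ 0.00056883
u = 4164476
y(x) = 454 - x**2/3 - x/5274 (y(x) = -((x**2 + x/1758) - 1362)/3 = -(-1362 + x**2 + x/1758)/3 = 454 - x**2/3 - x/5274)
u/1016590 + y(81)/2855433 = 4164476/1016590 + (454 - 1/3*81**2 - 1/5274*81)/2855433 = 4164476*(1/1016590) + (454 - 1/3*6561 - 9/586)*(1/2855433) = 2082238/508295 + (454 - 2187 - 9/586)*(1/2855433) = 2082238/508295 - 1015547/586*1/2855433 = 2082238/508295 - 1015547/1673283738 = 3483658786583279/850521757606710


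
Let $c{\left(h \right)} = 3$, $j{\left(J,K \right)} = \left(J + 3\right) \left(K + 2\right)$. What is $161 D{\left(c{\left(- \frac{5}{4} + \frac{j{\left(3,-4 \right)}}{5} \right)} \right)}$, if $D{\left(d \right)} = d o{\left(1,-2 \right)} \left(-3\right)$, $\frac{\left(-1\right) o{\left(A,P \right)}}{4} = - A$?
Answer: $-5796$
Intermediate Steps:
$j{\left(J,K \right)} = \left(2 + K\right) \left(3 + J\right)$ ($j{\left(J,K \right)} = \left(3 + J\right) \left(2 + K\right) = \left(2 + K\right) \left(3 + J\right)$)
$o{\left(A,P \right)} = 4 A$ ($o{\left(A,P \right)} = - 4 \left(- A\right) = 4 A$)
$D{\left(d \right)} = - 12 d$ ($D{\left(d \right)} = d 4 \cdot 1 \left(-3\right) = d 4 \left(-3\right) = 4 d \left(-3\right) = - 12 d$)
$161 D{\left(c{\left(- \frac{5}{4} + \frac{j{\left(3,-4 \right)}}{5} \right)} \right)} = 161 \left(\left(-12\right) 3\right) = 161 \left(-36\right) = -5796$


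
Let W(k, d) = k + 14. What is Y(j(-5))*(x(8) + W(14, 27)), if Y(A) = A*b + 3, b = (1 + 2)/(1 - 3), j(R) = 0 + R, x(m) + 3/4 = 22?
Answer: 4137/8 ≈ 517.13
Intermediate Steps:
x(m) = 85/4 (x(m) = -¾ + 22 = 85/4)
W(k, d) = 14 + k
j(R) = R
b = -3/2 (b = 3/(-2) = 3*(-½) = -3/2 ≈ -1.5000)
Y(A) = 3 - 3*A/2 (Y(A) = A*(-3/2) + 3 = -3*A/2 + 3 = 3 - 3*A/2)
Y(j(-5))*(x(8) + W(14, 27)) = (3 - 3/2*(-5))*(85/4 + (14 + 14)) = (3 + 15/2)*(85/4 + 28) = (21/2)*(197/4) = 4137/8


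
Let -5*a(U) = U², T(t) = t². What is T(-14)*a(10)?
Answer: -3920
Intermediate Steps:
a(U) = -U²/5
T(-14)*a(10) = (-14)²*(-⅕*10²) = 196*(-⅕*100) = 196*(-20) = -3920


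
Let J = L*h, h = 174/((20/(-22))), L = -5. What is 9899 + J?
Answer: 10856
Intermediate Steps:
h = -957/5 (h = 174/((20*(-1/22))) = 174/(-10/11) = 174*(-11/10) = -957/5 ≈ -191.40)
J = 957 (J = -5*(-957/5) = 957)
9899 + J = 9899 + 957 = 10856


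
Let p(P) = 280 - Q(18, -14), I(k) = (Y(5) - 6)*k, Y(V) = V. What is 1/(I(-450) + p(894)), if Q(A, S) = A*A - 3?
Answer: 1/409 ≈ 0.0024450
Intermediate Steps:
Q(A, S) = -3 + A² (Q(A, S) = A² - 3 = -3 + A²)
I(k) = -k (I(k) = (5 - 6)*k = -k)
p(P) = -41 (p(P) = 280 - (-3 + 18²) = 280 - (-3 + 324) = 280 - 1*321 = 280 - 321 = -41)
1/(I(-450) + p(894)) = 1/(-1*(-450) - 41) = 1/(450 - 41) = 1/409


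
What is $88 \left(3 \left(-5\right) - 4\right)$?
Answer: $-1672$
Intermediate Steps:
$88 \left(3 \left(-5\right) - 4\right) = 88 \left(-15 - 4\right) = 88 \left(-19\right) = -1672$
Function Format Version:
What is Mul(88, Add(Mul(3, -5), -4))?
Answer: -1672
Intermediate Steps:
Mul(88, Add(Mul(3, -5), -4)) = Mul(88, Add(-15, -4)) = Mul(88, -19) = -1672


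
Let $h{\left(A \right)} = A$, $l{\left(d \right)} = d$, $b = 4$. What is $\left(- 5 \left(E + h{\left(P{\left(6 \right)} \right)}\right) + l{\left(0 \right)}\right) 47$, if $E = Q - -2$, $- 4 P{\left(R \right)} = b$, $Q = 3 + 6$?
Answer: $-2350$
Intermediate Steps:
$Q = 9$
$P{\left(R \right)} = -1$ ($P{\left(R \right)} = \left(- \frac{1}{4}\right) 4 = -1$)
$E = 11$ ($E = 9 - -2 = 9 + 2 = 11$)
$\left(- 5 \left(E + h{\left(P{\left(6 \right)} \right)}\right) + l{\left(0 \right)}\right) 47 = \left(- 5 \left(11 - 1\right) + 0\right) 47 = \left(\left(-5\right) 10 + 0\right) 47 = \left(-50 + 0\right) 47 = \left(-50\right) 47 = -2350$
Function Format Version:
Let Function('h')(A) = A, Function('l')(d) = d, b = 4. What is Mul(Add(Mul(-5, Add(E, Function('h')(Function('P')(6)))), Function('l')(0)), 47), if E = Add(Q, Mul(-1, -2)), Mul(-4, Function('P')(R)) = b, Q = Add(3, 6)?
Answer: -2350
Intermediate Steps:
Q = 9
Function('P')(R) = -1 (Function('P')(R) = Mul(Rational(-1, 4), 4) = -1)
E = 11 (E = Add(9, Mul(-1, -2)) = Add(9, 2) = 11)
Mul(Add(Mul(-5, Add(E, Function('h')(Function('P')(6)))), Function('l')(0)), 47) = Mul(Add(Mul(-5, Add(11, -1)), 0), 47) = Mul(Add(Mul(-5, 10), 0), 47) = Mul(Add(-50, 0), 47) = Mul(-50, 47) = -2350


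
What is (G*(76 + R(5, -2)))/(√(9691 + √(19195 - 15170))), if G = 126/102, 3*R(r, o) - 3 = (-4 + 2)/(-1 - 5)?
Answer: 4858/(51*√(9691 + 5*√161)) ≈ 0.96446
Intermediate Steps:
R(r, o) = 10/9 (R(r, o) = 1 + ((-4 + 2)/(-1 - 5))/3 = 1 + (-2/(-6))/3 = 1 + (-2*(-⅙))/3 = 1 + (⅓)*(⅓) = 1 + ⅑ = 10/9)
G = 21/17 (G = 126*(1/102) = 21/17 ≈ 1.2353)
(G*(76 + R(5, -2)))/(√(9691 + √(19195 - 15170))) = (21*(76 + 10/9)/17)/(√(9691 + √(19195 - 15170))) = ((21/17)*(694/9))/(√(9691 + √4025)) = 4858/(51*(√(9691 + 5*√161))) = 4858/(51*√(9691 + 5*√161))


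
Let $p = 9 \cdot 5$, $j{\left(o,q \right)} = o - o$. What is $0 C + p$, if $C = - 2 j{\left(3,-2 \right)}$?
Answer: $45$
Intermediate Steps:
$j{\left(o,q \right)} = 0$
$p = 45$
$C = 0$ ($C = \left(-2\right) 0 = 0$)
$0 C + p = 0 \cdot 0 + 45 = 0 + 45 = 45$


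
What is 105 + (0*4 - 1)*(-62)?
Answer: 167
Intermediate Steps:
105 + (0*4 - 1)*(-62) = 105 + (0 - 1)*(-62) = 105 - 1*(-62) = 105 + 62 = 167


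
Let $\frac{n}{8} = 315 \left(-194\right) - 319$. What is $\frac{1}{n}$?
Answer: $- \frac{1}{491432} \approx -2.0349 \cdot 10^{-6}$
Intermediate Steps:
$n = -491432$ ($n = 8 \left(315 \left(-194\right) - 319\right) = 8 \left(-61110 - 319\right) = 8 \left(-61429\right) = -491432$)
$\frac{1}{n} = \frac{1}{-491432} = - \frac{1}{491432}$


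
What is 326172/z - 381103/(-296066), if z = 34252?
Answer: 27405494827/2535213158 ≈ 10.810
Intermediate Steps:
326172/z - 381103/(-296066) = 326172/34252 - 381103/(-296066) = 326172*(1/34252) - 381103*(-1/296066) = 81543/8563 + 381103/296066 = 27405494827/2535213158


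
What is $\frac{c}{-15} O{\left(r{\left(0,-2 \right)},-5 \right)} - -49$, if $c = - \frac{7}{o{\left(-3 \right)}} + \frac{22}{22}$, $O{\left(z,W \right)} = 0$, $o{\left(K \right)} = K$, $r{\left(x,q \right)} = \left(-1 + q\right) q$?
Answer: $49$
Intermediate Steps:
$r{\left(x,q \right)} = q \left(-1 + q\right)$
$c = \frac{10}{3}$ ($c = - \frac{7}{-3} + \frac{22}{22} = \left(-7\right) \left(- \frac{1}{3}\right) + 22 \cdot \frac{1}{22} = \frac{7}{3} + 1 = \frac{10}{3} \approx 3.3333$)
$\frac{c}{-15} O{\left(r{\left(0,-2 \right)},-5 \right)} - -49 = \frac{10}{3 \left(-15\right)} 0 - -49 = \frac{10}{3} \left(- \frac{1}{15}\right) 0 + 49 = \left(- \frac{2}{9}\right) 0 + 49 = 0 + 49 = 49$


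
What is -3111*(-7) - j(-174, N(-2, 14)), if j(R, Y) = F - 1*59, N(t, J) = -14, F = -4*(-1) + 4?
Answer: 21828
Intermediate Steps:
F = 8 (F = 4 + 4 = 8)
j(R, Y) = -51 (j(R, Y) = 8 - 1*59 = 8 - 59 = -51)
-3111*(-7) - j(-174, N(-2, 14)) = -3111*(-7) - 1*(-51) = 21777 + 51 = 21828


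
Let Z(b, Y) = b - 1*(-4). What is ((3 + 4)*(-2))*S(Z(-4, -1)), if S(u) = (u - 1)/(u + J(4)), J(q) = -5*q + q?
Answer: -7/8 ≈ -0.87500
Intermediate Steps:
J(q) = -4*q
Z(b, Y) = 4 + b (Z(b, Y) = b + 4 = 4 + b)
S(u) = (-1 + u)/(-16 + u) (S(u) = (u - 1)/(u - 4*4) = (-1 + u)/(u - 16) = (-1 + u)/(-16 + u))
((3 + 4)*(-2))*S(Z(-4, -1)) = ((3 + 4)*(-2))*((-1 + (4 - 4))/(-16 + (4 - 4))) = (7*(-2))*((-1 + 0)/(-16 + 0)) = -14*(-1)/(-16) = -(-7)*(-1)/8 = -14*1/16 = -7/8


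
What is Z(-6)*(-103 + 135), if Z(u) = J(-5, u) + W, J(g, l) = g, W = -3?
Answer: -256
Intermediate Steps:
Z(u) = -8 (Z(u) = -5 - 3 = -8)
Z(-6)*(-103 + 135) = -8*(-103 + 135) = -8*32 = -256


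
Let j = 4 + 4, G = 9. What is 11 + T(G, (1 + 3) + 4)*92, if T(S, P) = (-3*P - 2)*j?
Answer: -19125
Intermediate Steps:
j = 8
T(S, P) = -16 - 24*P (T(S, P) = (-3*P - 2)*8 = (-2 - 3*P)*8 = -16 - 24*P)
11 + T(G, (1 + 3) + 4)*92 = 11 + (-16 - 24*((1 + 3) + 4))*92 = 11 + (-16 - 24*(4 + 4))*92 = 11 + (-16 - 24*8)*92 = 11 + (-16 - 192)*92 = 11 - 208*92 = 11 - 19136 = -19125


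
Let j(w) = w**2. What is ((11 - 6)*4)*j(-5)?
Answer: 500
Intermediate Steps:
((11 - 6)*4)*j(-5) = ((11 - 6)*4)*(-5)**2 = (5*4)*25 = 20*25 = 500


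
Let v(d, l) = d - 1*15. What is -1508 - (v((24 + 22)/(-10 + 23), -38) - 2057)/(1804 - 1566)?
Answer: -2319431/1547 ≈ -1499.3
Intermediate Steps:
v(d, l) = -15 + d (v(d, l) = d - 15 = -15 + d)
-1508 - (v((24 + 22)/(-10 + 23), -38) - 2057)/(1804 - 1566) = -1508 - ((-15 + (24 + 22)/(-10 + 23)) - 2057)/(1804 - 1566) = -1508 - ((-15 + 46/13) - 2057)/238 = -1508 - (-149/13 - 2057)/238 = -1508 - (-26890)/(13*238) = -1508 - 1*(-13445/1547) = -1508 + 13445/1547 = -2319431/1547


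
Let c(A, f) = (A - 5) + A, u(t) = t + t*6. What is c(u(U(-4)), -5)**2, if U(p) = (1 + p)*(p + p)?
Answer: 109561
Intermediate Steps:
U(p) = 2*p*(1 + p) (U(p) = (1 + p)*(2*p) = 2*p*(1 + p))
u(t) = 7*t (u(t) = t + 6*t = 7*t)
c(A, f) = -5 + 2*A (c(A, f) = (-5 + A) + A = -5 + 2*A)
c(u(U(-4)), -5)**2 = (-5 + 2*(7*(2*(-4)*(1 - 4))))**2 = (-5 + 2*(7*(2*(-4)*(-3))))**2 = (-5 + 2*(7*24))**2 = (-5 + 2*168)**2 = (-5 + 336)**2 = 331**2 = 109561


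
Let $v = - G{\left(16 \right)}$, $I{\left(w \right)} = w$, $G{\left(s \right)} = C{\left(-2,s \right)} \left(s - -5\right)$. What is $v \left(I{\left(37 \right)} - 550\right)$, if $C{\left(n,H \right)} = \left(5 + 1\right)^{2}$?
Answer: $387828$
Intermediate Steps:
$C{\left(n,H \right)} = 36$ ($C{\left(n,H \right)} = 6^{2} = 36$)
$G{\left(s \right)} = 180 + 36 s$ ($G{\left(s \right)} = 36 \left(s - -5\right) = 36 \left(s + 5\right) = 36 \left(5 + s\right) = 180 + 36 s$)
$v = -756$ ($v = - (180 + 36 \cdot 16) = - (180 + 576) = \left(-1\right) 756 = -756$)
$v \left(I{\left(37 \right)} - 550\right) = - 756 \left(37 - 550\right) = \left(-756\right) \left(-513\right) = 387828$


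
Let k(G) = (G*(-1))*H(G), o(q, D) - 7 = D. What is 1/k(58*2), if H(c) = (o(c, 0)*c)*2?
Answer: -1/188384 ≈ -5.3083e-6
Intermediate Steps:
o(q, D) = 7 + D
H(c) = 14*c (H(c) = ((7 + 0)*c)*2 = (7*c)*2 = 14*c)
k(G) = -14*G**2 (k(G) = (G*(-1))*(14*G) = (-G)*(14*G) = -14*G**2)
1/k(58*2) = 1/(-14*(58*2)**2) = 1/(-14*116**2) = 1/(-14*13456) = 1/(-188384) = -1/188384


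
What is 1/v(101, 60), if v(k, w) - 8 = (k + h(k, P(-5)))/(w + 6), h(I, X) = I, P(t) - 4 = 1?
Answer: 33/365 ≈ 0.090411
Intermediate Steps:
P(t) = 5 (P(t) = 4 + 1 = 5)
v(k, w) = 8 + 2*k/(6 + w) (v(k, w) = 8 + (k + k)/(w + 6) = 8 + (2*k)/(6 + w) = 8 + 2*k/(6 + w))
1/v(101, 60) = 1/(2*(24 + 101 + 4*60)/(6 + 60)) = 1/(2*(24 + 101 + 240)/66) = 1/(2*(1/66)*365) = 1/(365/33) = 33/365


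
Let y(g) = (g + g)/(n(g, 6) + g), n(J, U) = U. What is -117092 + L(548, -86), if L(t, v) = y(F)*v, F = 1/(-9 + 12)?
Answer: -2224920/19 ≈ -1.1710e+5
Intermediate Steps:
F = ⅓ (F = 1/3 = ⅓ ≈ 0.33333)
y(g) = 2*g/(6 + g) (y(g) = (g + g)/(6 + g) = (2*g)/(6 + g) = 2*g/(6 + g))
L(t, v) = 2*v/19 (L(t, v) = (2*(⅓)/(6 + ⅓))*v = (2*(⅓)/(19/3))*v = (2*(⅓)*(3/19))*v = 2*v/19)
-117092 + L(548, -86) = -117092 + (2/19)*(-86) = -117092 - 172/19 = -2224920/19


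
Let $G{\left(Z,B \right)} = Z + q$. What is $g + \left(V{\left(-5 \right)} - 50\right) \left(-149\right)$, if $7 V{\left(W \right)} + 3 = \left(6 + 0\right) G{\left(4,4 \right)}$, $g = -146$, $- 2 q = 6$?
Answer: $\frac{50681}{7} \approx 7240.1$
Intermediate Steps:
$q = -3$ ($q = \left(- \frac{1}{2}\right) 6 = -3$)
$G{\left(Z,B \right)} = -3 + Z$ ($G{\left(Z,B \right)} = Z - 3 = -3 + Z$)
$V{\left(W \right)} = \frac{3}{7}$ ($V{\left(W \right)} = - \frac{3}{7} + \frac{\left(6 + 0\right) \left(-3 + 4\right)}{7} = - \frac{3}{7} + \frac{6 \cdot 1}{7} = - \frac{3}{7} + \frac{1}{7} \cdot 6 = - \frac{3}{7} + \frac{6}{7} = \frac{3}{7}$)
$g + \left(V{\left(-5 \right)} - 50\right) \left(-149\right) = -146 + \left(\frac{3}{7} - 50\right) \left(-149\right) = -146 - - \frac{51703}{7} = -146 + \frac{51703}{7} = \frac{50681}{7}$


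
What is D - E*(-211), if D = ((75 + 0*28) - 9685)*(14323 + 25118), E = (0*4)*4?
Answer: -379028010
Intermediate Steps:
E = 0 (E = 0*4 = 0)
D = -379028010 (D = ((75 + 0) - 9685)*39441 = (75 - 9685)*39441 = -9610*39441 = -379028010)
D - E*(-211) = -379028010 - 0*(-211) = -379028010 - 1*0 = -379028010 + 0 = -379028010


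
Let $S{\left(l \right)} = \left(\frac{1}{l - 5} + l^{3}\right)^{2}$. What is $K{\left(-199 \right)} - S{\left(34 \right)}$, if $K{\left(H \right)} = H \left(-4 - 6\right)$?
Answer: $- \frac{1299181119899}{841} \approx -1.5448 \cdot 10^{9}$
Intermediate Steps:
$K{\left(H \right)} = - 10 H$ ($K{\left(H \right)} = H \left(-10\right) = - 10 H$)
$S{\left(l \right)} = \left(l^{3} + \frac{1}{-5 + l}\right)^{2}$ ($S{\left(l \right)} = \left(\frac{1}{-5 + l} + l^{3}\right)^{2} = \left(l^{3} + \frac{1}{-5 + l}\right)^{2}$)
$K{\left(-199 \right)} - S{\left(34 \right)} = \left(-10\right) \left(-199\right) - \frac{\left(1 + 34^{4} - 5 \cdot 34^{3}\right)^{2}}{\left(-5 + 34\right)^{2}} = 1990 - \frac{\left(1 + 1336336 - 196520\right)^{2}}{841} = 1990 - \frac{1139817^{2}}{841} = 1990 - \frac{1}{841} \cdot 1299182793489 = 1990 - \frac{1299182793489}{841} = - \frac{1299181119899}{841}$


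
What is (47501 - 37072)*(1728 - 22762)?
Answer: -219363586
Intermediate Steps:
(47501 - 37072)*(1728 - 22762) = 10429*(-21034) = -219363586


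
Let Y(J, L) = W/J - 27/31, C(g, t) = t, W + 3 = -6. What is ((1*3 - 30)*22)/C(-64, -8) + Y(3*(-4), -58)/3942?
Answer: 12097993/162936 ≈ 74.250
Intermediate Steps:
W = -9 (W = -3 - 6 = -9)
Y(J, L) = -27/31 - 9/J (Y(J, L) = -9/J - 27/31 = -27/31 - 9/J)
((1*3 - 30)*22)/C(-64, -8) + Y(3*(-4), -58)/3942 = ((1*3 - 30)*22)/(-8) + (-27/31 - 9/(3*(-4)))/3942 = ((3 - 30)*22)*(-⅛) + (-27/31 - 9/(-12))*(1/3942) = -27*22*(-⅛) + (-27/31 - 9*(-1/12))*(1/3942) = -594*(-⅛) + (-27/31 + ¾)*(1/3942) = 297/4 - 15/124*1/3942 = 297/4 - 5/162936 = 12097993/162936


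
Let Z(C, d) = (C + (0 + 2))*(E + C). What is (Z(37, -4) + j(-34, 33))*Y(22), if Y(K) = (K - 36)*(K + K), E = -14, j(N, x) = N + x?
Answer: -551936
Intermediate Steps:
Y(K) = 2*K*(-36 + K) (Y(K) = (-36 + K)*(2*K) = 2*K*(-36 + K))
Z(C, d) = (-14 + C)*(2 + C) (Z(C, d) = (C + (0 + 2))*(-14 + C) = (C + 2)*(-14 + C) = (2 + C)*(-14 + C) = (-14 + C)*(2 + C))
(Z(37, -4) + j(-34, 33))*Y(22) = ((-28 + 37² - 12*37) + (-34 + 33))*(2*22*(-36 + 22)) = ((-28 + 1369 - 444) - 1)*(2*22*(-14)) = (897 - 1)*(-616) = 896*(-616) = -551936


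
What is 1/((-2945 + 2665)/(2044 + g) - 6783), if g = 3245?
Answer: -5289/35875567 ≈ -0.00014743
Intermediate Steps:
1/((-2945 + 2665)/(2044 + g) - 6783) = 1/((-2945 + 2665)/(2044 + 3245) - 6783) = 1/(-280/5289 - 6783) = 1/(-35875567/5289) = -5289/35875567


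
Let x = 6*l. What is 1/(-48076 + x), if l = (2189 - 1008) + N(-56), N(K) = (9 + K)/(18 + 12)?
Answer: -5/204997 ≈ -2.4391e-5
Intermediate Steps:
N(K) = 3/10 + K/30 (N(K) = (9 + K)/30 = (9 + K)*(1/30) = 3/10 + K/30)
l = 35383/30 (l = (2189 - 1008) + (3/10 + (1/30)*(-56)) = 1181 + (3/10 - 28/15) = 1181 - 47/30 = 35383/30 ≈ 1179.4)
x = 35383/5 (x = 6*(35383/30) = 35383/5 ≈ 7076.6)
1/(-48076 + x) = 1/(-48076 + 35383/5) = 1/(-204997/5) = -5/204997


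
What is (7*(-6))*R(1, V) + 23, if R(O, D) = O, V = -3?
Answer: -19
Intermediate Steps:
(7*(-6))*R(1, V) + 23 = (7*(-6))*1 + 23 = -42*1 + 23 = -42 + 23 = -19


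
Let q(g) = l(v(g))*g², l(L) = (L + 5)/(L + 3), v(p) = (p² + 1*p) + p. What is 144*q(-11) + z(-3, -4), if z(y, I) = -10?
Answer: 301846/17 ≈ 17756.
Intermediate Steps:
v(p) = p² + 2*p (v(p) = (p² + p) + p = (p + p²) + p = p² + 2*p)
l(L) = (5 + L)/(3 + L)
q(g) = g²*(5 + g*(2 + g))/(3 + g*(2 + g)) (q(g) = ((5 + g*(2 + g))/(3 + g*(2 + g)))*g² = g²*(5 + g*(2 + g))/(3 + g*(2 + g)))
144*q(-11) + z(-3, -4) = 144*((-11)²*(5 - 11*(2 - 11))/(3 - 11*(2 - 11))) - 10 = 144*(121*(5 - 11*(-9))/(3 - 11*(-9))) - 10 = 144*(121*(5 + 99)/(3 + 99)) - 10 = 144*(121*104/102) - 10 = 144*(121*(1/102)*104) - 10 = 144*(6292/51) - 10 = 302016/17 - 10 = 301846/17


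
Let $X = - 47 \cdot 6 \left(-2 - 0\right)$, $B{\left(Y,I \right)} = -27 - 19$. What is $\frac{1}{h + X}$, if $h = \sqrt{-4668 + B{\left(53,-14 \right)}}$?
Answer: $\frac{282}{161405} - \frac{i \sqrt{4714}}{322810} \approx 0.0017472 - 0.00021269 i$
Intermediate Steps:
$B{\left(Y,I \right)} = -46$
$X = 564$ ($X = - 47 \cdot 6 \left(-2 + 0\right) = - 47 \cdot 6 \left(-2\right) = \left(-47\right) \left(-12\right) = 564$)
$h = i \sqrt{4714}$ ($h = \sqrt{-4668 - 46} = \sqrt{-4714} = i \sqrt{4714} \approx 68.659 i$)
$\frac{1}{h + X} = \frac{1}{i \sqrt{4714} + 564} = \frac{1}{564 + i \sqrt{4714}}$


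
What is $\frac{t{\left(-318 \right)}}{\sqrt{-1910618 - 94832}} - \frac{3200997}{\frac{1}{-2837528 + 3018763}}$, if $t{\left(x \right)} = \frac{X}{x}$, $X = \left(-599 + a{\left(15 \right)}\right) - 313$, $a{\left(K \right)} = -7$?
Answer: $-580132691295 - \frac{919 i \sqrt{80218}}{127546620} \approx -5.8013 \cdot 10^{11} - 0.0020407 i$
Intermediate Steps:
$X = -919$ ($X = \left(-599 - 7\right) - 313 = -606 - 313 = -919$)
$t{\left(x \right)} = - \frac{919}{x}$
$\frac{t{\left(-318 \right)}}{\sqrt{-1910618 - 94832}} - \frac{3200997}{\frac{1}{-2837528 + 3018763}} = \frac{\left(-919\right) \frac{1}{-318}}{\sqrt{-1910618 - 94832}} - \frac{3200997}{\frac{1}{-2837528 + 3018763}} = \frac{\left(-919\right) \left(- \frac{1}{318}\right)}{\sqrt{-2005450}} - \frac{3200997}{\frac{1}{181235}} = \frac{919}{318 \cdot 5 i \sqrt{80218}} - 3200997 \frac{1}{\frac{1}{181235}} = \frac{919 \left(- \frac{i \sqrt{80218}}{401090}\right)}{318} - 580132691295 = - \frac{919 i \sqrt{80218}}{127546620} - 580132691295 = -580132691295 - \frac{919 i \sqrt{80218}}{127546620}$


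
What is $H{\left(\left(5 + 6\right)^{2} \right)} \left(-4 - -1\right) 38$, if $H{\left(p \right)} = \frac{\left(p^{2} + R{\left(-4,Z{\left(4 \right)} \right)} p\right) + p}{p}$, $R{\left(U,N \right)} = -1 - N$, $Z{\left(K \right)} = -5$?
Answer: $-14364$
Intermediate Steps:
$H{\left(p \right)} = \frac{p^{2} + 5 p}{p}$ ($H{\left(p \right)} = \frac{\left(p^{2} + \left(-1 - -5\right) p\right) + p}{p} = \frac{\left(p^{2} + \left(-1 + 5\right) p\right) + p}{p} = \frac{\left(p^{2} + 4 p\right) + p}{p} = \frac{p^{2} + 5 p}{p}$)
$H{\left(\left(5 + 6\right)^{2} \right)} \left(-4 - -1\right) 38 = \left(5 + \left(5 + 6\right)^{2}\right) \left(-4 - -1\right) 38 = \left(5 + 11^{2}\right) \left(-4 + 1\right) 38 = \left(5 + 121\right) \left(-3\right) 38 = 126 \left(-3\right) 38 = \left(-378\right) 38 = -14364$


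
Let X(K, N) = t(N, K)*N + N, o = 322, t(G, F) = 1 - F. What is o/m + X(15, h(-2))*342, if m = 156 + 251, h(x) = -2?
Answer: 3619366/407 ≈ 8892.8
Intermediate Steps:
m = 407
X(K, N) = N + N*(1 - K) (X(K, N) = (1 - K)*N + N = N*(1 - K) + N = N + N*(1 - K))
o/m + X(15, h(-2))*342 = 322/407 - 2*(2 - 1*15)*342 = 322*(1/407) - 2*(2 - 15)*342 = 322/407 - 2*(-13)*342 = 322/407 + 26*342 = 322/407 + 8892 = 3619366/407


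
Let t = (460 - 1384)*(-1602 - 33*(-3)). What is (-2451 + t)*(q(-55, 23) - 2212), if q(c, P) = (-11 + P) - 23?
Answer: -3081791583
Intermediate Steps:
t = 1388772 (t = -924*(-1602 + 99) = -924*(-1503) = 1388772)
q(c, P) = -34 + P
(-2451 + t)*(q(-55, 23) - 2212) = (-2451 + 1388772)*((-34 + 23) - 2212) = 1386321*(-11 - 2212) = 1386321*(-2223) = -3081791583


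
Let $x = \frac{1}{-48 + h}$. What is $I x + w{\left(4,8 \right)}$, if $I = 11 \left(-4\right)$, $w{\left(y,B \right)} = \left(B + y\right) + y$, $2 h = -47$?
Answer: $\frac{216}{13} \approx 16.615$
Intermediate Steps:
$h = - \frac{47}{2}$ ($h = \frac{1}{2} \left(-47\right) = - \frac{47}{2} \approx -23.5$)
$w{\left(y,B \right)} = B + 2 y$
$x = - \frac{2}{143}$ ($x = \frac{1}{-48 - \frac{47}{2}} = \frac{1}{- \frac{143}{2}} = - \frac{2}{143} \approx -0.013986$)
$I = -44$
$I x + w{\left(4,8 \right)} = \left(-44\right) \left(- \frac{2}{143}\right) + \left(8 + 2 \cdot 4\right) = \frac{8}{13} + \left(8 + 8\right) = \frac{8}{13} + 16 = \frac{216}{13}$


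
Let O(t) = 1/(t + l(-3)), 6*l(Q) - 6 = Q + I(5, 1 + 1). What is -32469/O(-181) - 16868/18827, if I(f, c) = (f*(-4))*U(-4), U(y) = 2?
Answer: 228827635647/37654 ≈ 6.0771e+6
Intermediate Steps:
I(f, c) = -8*f (I(f, c) = (f*(-4))*2 = -4*f*2 = -8*f)
l(Q) = -17/3 + Q/6 (l(Q) = 1 + (Q - 8*5)/6 = 1 + (Q - 40)/6 = 1 + (-40 + Q)/6 = 1 + (-20/3 + Q/6) = -17/3 + Q/6)
O(t) = 1/(-37/6 + t) (O(t) = 1/(t + (-17/3 + (⅙)*(-3))) = 1/(t + (-17/3 - ½)) = 1/(t - 37/6) = 1/(-37/6 + t))
-32469/O(-181) - 16868/18827 = -32469/(6/(-37 + 6*(-181))) - 16868/18827 = -32469/(6/(-37 - 1086)) - 16868*1/18827 = -32469/(6/(-1123)) - 16868/18827 = -32469/(6*(-1/1123)) - 16868/18827 = -32469/(-6/1123) - 16868/18827 = -32469*(-1123/6) - 16868/18827 = 12154229/2 - 16868/18827 = 228827635647/37654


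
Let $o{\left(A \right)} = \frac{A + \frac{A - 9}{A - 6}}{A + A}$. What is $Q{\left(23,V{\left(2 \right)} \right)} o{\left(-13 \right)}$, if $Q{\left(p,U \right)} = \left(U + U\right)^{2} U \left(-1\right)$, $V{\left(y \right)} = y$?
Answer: $- \frac{3600}{247} \approx -14.575$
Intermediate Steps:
$Q{\left(p,U \right)} = - 4 U^{3}$ ($Q{\left(p,U \right)} = \left(2 U\right)^{2} U \left(-1\right) = 4 U^{2} U \left(-1\right) = 4 U^{3} \left(-1\right) = - 4 U^{3}$)
$o{\left(A \right)} = \frac{A + \frac{-9 + A}{-6 + A}}{2 A}$
$Q{\left(23,V{\left(2 \right)} \right)} o{\left(-13 \right)} = - 4 \cdot 2^{3} \frac{-9 + \left(-13\right)^{2} - -65}{2 \left(-13\right) \left(-6 - 13\right)} = \left(-4\right) 8 \cdot \frac{1}{2} \left(- \frac{1}{13}\right) \frac{1}{-19} \left(-9 + 169 + 65\right) = - 32 \cdot \frac{1}{2} \left(- \frac{1}{13}\right) \left(- \frac{1}{19}\right) 225 = \left(-32\right) \frac{225}{494} = - \frac{3600}{247}$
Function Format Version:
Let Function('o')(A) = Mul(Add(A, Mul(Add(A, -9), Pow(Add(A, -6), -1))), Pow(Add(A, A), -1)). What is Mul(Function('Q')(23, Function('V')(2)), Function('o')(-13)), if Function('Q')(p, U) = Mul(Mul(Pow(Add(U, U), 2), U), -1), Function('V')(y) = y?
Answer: Rational(-3600, 247) ≈ -14.575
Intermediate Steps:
Function('Q')(p, U) = Mul(-4, Pow(U, 3)) (Function('Q')(p, U) = Mul(Mul(Pow(Mul(2, U), 2), U), -1) = Mul(Mul(Mul(4, Pow(U, 2)), U), -1) = Mul(Mul(4, Pow(U, 3)), -1) = Mul(-4, Pow(U, 3)))
Function('o')(A) = Mul(Rational(1, 2), Pow(A, -1), Add(A, Mul(Pow(Add(-6, A), -1), Add(-9, A)))) (Function('o')(A) = Mul(Add(A, Mul(Add(-9, A), Pow(Add(-6, A), -1))), Pow(Mul(2, A), -1)) = Mul(Add(A, Mul(Pow(Add(-6, A), -1), Add(-9, A))), Mul(Rational(1, 2), Pow(A, -1))) = Mul(Rational(1, 2), Pow(A, -1), Add(A, Mul(Pow(Add(-6, A), -1), Add(-9, A)))))
Mul(Function('Q')(23, Function('V')(2)), Function('o')(-13)) = Mul(Mul(-4, Pow(2, 3)), Mul(Rational(1, 2), Pow(-13, -1), Pow(Add(-6, -13), -1), Add(-9, Pow(-13, 2), Mul(-5, -13)))) = Mul(Mul(-4, 8), Mul(Rational(1, 2), Rational(-1, 13), Pow(-19, -1), Add(-9, 169, 65))) = Mul(-32, Mul(Rational(1, 2), Rational(-1, 13), Rational(-1, 19), 225)) = Mul(-32, Rational(225, 494)) = Rational(-3600, 247)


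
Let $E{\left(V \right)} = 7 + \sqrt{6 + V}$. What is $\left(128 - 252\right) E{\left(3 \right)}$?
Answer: $-1240$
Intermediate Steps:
$\left(128 - 252\right) E{\left(3 \right)} = \left(128 - 252\right) \left(7 + \sqrt{6 + 3}\right) = - 124 \left(7 + \sqrt{9}\right) = - 124 \left(7 + 3\right) = \left(-124\right) 10 = -1240$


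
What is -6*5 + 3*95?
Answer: 255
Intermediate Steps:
-6*5 + 3*95 = -30 + 285 = 255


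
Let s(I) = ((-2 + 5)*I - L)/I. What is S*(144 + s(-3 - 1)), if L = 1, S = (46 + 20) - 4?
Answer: 18259/2 ≈ 9129.5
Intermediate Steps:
S = 62 (S = 66 - 4 = 62)
s(I) = (-1 + 3*I)/I (s(I) = ((-2 + 5)*I - 1*1)/I = (3*I - 1)/I = (-1 + 3*I)/I)
S*(144 + s(-3 - 1)) = 62*(144 + (3 - 1/(-3 - 1))) = 62*(144 + (3 - 1/(-4))) = 62*(144 + (3 - 1*(-¼))) = 62*(144 + (3 + ¼)) = 62*(144 + 13/4) = 62*(589/4) = 18259/2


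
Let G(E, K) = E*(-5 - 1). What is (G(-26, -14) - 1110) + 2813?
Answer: 1859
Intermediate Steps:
G(E, K) = -6*E (G(E, K) = E*(-6) = -6*E)
(G(-26, -14) - 1110) + 2813 = (-6*(-26) - 1110) + 2813 = (156 - 1110) + 2813 = -954 + 2813 = 1859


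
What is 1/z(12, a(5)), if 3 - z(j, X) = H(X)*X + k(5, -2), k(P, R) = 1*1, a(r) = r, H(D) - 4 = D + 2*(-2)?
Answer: -1/23 ≈ -0.043478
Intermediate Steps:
H(D) = D (H(D) = 4 + (D + 2*(-2)) = 4 + (D - 4) = 4 + (-4 + D) = D)
k(P, R) = 1
z(j, X) = 2 - X² (z(j, X) = 3 - (X*X + 1) = 3 - (X² + 1) = 3 - (1 + X²) = 3 + (-1 - X²) = 2 - X²)
1/z(12, a(5)) = 1/(2 - 1*5²) = 1/(2 - 1*25) = 1/(2 - 25) = 1/(-23) = -1/23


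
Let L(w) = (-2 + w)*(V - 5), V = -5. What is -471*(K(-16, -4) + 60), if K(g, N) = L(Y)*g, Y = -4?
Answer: 423900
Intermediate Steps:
L(w) = 20 - 10*w (L(w) = (-2 + w)*(-5 - 5) = (-2 + w)*(-10) = 20 - 10*w)
K(g, N) = 60*g (K(g, N) = (20 - 10*(-4))*g = (20 + 40)*g = 60*g)
-471*(K(-16, -4) + 60) = -471*(60*(-16) + 60) = -471*(-960 + 60) = -471*(-900) = 423900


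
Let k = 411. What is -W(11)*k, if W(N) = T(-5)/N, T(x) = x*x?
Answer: -10275/11 ≈ -934.09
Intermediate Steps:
T(x) = x²
W(N) = 25/N (W(N) = (-5)²/N = 25/N)
-W(11)*k = -25/11*411 = -25*(1/11)*411 = -25*411/11 = -1*10275/11 = -10275/11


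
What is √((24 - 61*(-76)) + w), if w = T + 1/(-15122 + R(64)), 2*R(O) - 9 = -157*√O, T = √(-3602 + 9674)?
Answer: √(513471454942 + 220374018*√1518)/10497 ≈ 68.833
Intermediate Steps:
T = 2*√1518 (T = √6072 = 2*√1518 ≈ 77.923)
R(O) = 9/2 - 157*√O/2 (R(O) = 9/2 + (-157*√O)/2 = 9/2 - 157*√O/2)
w = -2/31491 + 2*√1518 (w = 2*√1518 + 1/(-15122 + (9/2 - 157*√64/2)) = 2*√1518 + 1/(-15122 + (9/2 - 157/2*8)) = 2*√1518 + 1/(-15122 + (9/2 - 628)) = 2*√1518 + 1/(-15122 - 1247/2) = 2*√1518 + 1/(-31491/2) = 2*√1518 - 2/31491 = -2/31491 + 2*√1518 ≈ 77.923)
√((24 - 61*(-76)) + w) = √((24 - 61*(-76)) + (-2/31491 + 2*√1518)) = √((24 + 4636) + (-2/31491 + 2*√1518)) = √(4660 + (-2/31491 + 2*√1518)) = √(146748058/31491 + 2*√1518)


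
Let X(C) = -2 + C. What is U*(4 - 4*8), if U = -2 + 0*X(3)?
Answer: 56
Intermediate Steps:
U = -2 (U = -2 + 0*(-2 + 3) = -2 + 0*1 = -2 + 0 = -2)
U*(4 - 4*8) = -2*(4 - 4*8) = -2*(4 - 32) = -2*(-28) = 56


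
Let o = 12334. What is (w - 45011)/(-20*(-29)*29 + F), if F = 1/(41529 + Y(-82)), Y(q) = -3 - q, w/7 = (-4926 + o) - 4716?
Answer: -1088756536/699846561 ≈ -1.5557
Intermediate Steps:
w = 18844 (w = 7*((-4926 + 12334) - 4716) = 7*(7408 - 4716) = 7*2692 = 18844)
F = 1/41608 (F = 1/(41529 + (-3 - 1*(-82))) = 1/(41529 + (-3 + 82)) = 1/(41529 + 79) = 1/41608 ≈ 2.4034e-5)
(w - 45011)/(-20*(-29)*29 + F) = (18844 - 45011)/(-20*(-29)*29 + 1/41608) = -26167/(580*29 + 1/41608) = -26167/(16820 + 1/41608) = -26167/699846561/41608 = -26167*41608/699846561 = -1088756536/699846561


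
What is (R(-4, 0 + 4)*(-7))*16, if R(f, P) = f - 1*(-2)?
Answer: 224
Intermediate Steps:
R(f, P) = 2 + f (R(f, P) = f + 2 = 2 + f)
(R(-4, 0 + 4)*(-7))*16 = ((2 - 4)*(-7))*16 = -2*(-7)*16 = 14*16 = 224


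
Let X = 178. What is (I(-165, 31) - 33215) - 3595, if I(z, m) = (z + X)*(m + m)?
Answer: -36004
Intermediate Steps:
I(z, m) = 2*m*(178 + z) (I(z, m) = (z + 178)*(m + m) = (178 + z)*(2*m) = 2*m*(178 + z))
(I(-165, 31) - 33215) - 3595 = (2*31*(178 - 165) - 33215) - 3595 = (2*31*13 - 33215) - 3595 = (806 - 33215) - 3595 = -32409 - 3595 = -36004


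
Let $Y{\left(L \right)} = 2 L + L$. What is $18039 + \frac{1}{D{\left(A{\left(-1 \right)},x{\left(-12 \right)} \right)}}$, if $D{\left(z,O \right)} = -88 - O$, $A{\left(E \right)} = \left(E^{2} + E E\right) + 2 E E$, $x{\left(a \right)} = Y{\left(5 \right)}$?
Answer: $\frac{1858016}{103} \approx 18039.0$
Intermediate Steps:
$Y{\left(L \right)} = 3 L$
$x{\left(a \right)} = 15$ ($x{\left(a \right)} = 3 \cdot 5 = 15$)
$A{\left(E \right)} = 4 E^{2}$ ($A{\left(E \right)} = \left(E^{2} + E^{2}\right) + 2 E^{2} = 2 E^{2} + 2 E^{2} = 4 E^{2}$)
$18039 + \frac{1}{D{\left(A{\left(-1 \right)},x{\left(-12 \right)} \right)}} = 18039 + \frac{1}{-88 - 15} = 18039 + \frac{1}{-103} = 18039 - \frac{1}{103} = \frac{1858016}{103}$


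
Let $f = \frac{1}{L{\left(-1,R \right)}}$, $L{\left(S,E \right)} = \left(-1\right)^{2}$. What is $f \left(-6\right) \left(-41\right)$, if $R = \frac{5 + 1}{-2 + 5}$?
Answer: $246$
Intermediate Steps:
$R = 2$ ($R = \frac{6}{3} = 6 \cdot \frac{1}{3} = 2$)
$L{\left(S,E \right)} = 1$
$f = 1$ ($f = 1^{-1} = 1$)
$f \left(-6\right) \left(-41\right) = 1 \left(-6\right) \left(-41\right) = \left(-6\right) \left(-41\right) = 246$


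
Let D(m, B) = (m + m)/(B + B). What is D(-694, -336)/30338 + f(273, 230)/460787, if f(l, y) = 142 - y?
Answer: -288623903/2348531809008 ≈ -0.00012290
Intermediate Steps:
D(m, B) = m/B (D(m, B) = (2*m)/((2*B)) = (2*m)*(1/(2*B)) = m/B)
D(-694, -336)/30338 + f(273, 230)/460787 = -694/(-336)/30338 + (142 - 1*230)/460787 = -694*(-1/336)*(1/30338) + (142 - 230)*(1/460787) = (347/168)*(1/30338) - 88*1/460787 = 347/5096784 - 88/460787 = -288623903/2348531809008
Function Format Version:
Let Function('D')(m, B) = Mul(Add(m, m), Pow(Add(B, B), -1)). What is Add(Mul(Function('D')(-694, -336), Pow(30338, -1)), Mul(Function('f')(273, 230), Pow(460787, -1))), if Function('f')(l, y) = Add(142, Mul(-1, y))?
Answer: Rational(-288623903, 2348531809008) ≈ -0.00012290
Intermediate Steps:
Function('D')(m, B) = Mul(m, Pow(B, -1)) (Function('D')(m, B) = Mul(Mul(2, m), Pow(Mul(2, B), -1)) = Mul(Mul(2, m), Mul(Rational(1, 2), Pow(B, -1))) = Mul(m, Pow(B, -1)))
Add(Mul(Function('D')(-694, -336), Pow(30338, -1)), Mul(Function('f')(273, 230), Pow(460787, -1))) = Add(Mul(Mul(-694, Pow(-336, -1)), Pow(30338, -1)), Mul(Add(142, Mul(-1, 230)), Pow(460787, -1))) = Add(Mul(Mul(-694, Rational(-1, 336)), Rational(1, 30338)), Mul(Add(142, -230), Rational(1, 460787))) = Add(Mul(Rational(347, 168), Rational(1, 30338)), Mul(-88, Rational(1, 460787))) = Add(Rational(347, 5096784), Rational(-88, 460787)) = Rational(-288623903, 2348531809008)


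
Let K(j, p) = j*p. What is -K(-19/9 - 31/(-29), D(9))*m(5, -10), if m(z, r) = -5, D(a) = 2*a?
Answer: -2720/29 ≈ -93.793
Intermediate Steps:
-K(-19/9 - 31/(-29), D(9))*m(5, -10) = -(-19/9 - 31/(-29))*(2*9)*(-5) = -(-19*⅑ - 31*(-1/29))*18*(-5) = -(-19/9 + 31/29)*18*(-5) = -(-272/261*18)*(-5) = -(-544)*(-5)/29 = -1*2720/29 = -2720/29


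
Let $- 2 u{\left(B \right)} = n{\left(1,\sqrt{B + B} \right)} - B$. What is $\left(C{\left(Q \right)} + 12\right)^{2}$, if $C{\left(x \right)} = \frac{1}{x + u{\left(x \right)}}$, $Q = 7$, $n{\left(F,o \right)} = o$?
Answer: $\frac{3812516}{26047} + \frac{2952 \sqrt{14}}{26047} \approx 146.79$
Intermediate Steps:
$u{\left(B \right)} = \frac{B}{2} - \frac{\sqrt{2} \sqrt{B}}{2}$ ($u{\left(B \right)} = - \frac{\sqrt{B + B} - B}{2} = - \frac{\sqrt{2 B} - B}{2} = - \frac{\sqrt{2} \sqrt{B} - B}{2} = - \frac{- B + \sqrt{2} \sqrt{B}}{2} = \frac{B}{2} - \frac{\sqrt{2} \sqrt{B}}{2}$)
$C{\left(x \right)} = \frac{1}{\frac{3 x}{2} - \frac{\sqrt{2} \sqrt{x}}{2}}$ ($C{\left(x \right)} = \frac{1}{x - \left(- \frac{x}{2} + \frac{\sqrt{2} \sqrt{x}}{2}\right)} = \frac{1}{\frac{3 x}{2} - \frac{\sqrt{2} \sqrt{x}}{2}}$)
$\left(C{\left(Q \right)} + 12\right)^{2} = \left(\frac{2}{3 \cdot 7 - \sqrt{2} \sqrt{7}} + 12\right)^{2} = \left(\frac{2}{21 - \sqrt{14}} + 12\right)^{2} = \left(12 + \frac{2}{21 - \sqrt{14}}\right)^{2}$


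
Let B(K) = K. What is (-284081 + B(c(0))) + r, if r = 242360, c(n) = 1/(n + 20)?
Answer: -834419/20 ≈ -41721.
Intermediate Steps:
c(n) = 1/(20 + n)
(-284081 + B(c(0))) + r = (-284081 + 1/(20 + 0)) + 242360 = (-284081 + 1/20) + 242360 = -5681619/20 + 242360 = -834419/20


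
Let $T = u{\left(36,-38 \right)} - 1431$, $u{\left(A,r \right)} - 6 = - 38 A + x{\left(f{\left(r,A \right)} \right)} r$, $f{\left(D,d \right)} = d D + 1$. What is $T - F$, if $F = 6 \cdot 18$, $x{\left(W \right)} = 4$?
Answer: $-3053$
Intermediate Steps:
$f{\left(D,d \right)} = 1 + D d$ ($f{\left(D,d \right)} = D d + 1 = 1 + D d$)
$u{\left(A,r \right)} = 6 - 38 A + 4 r$ ($u{\left(A,r \right)} = 6 - \left(- 4 r + 38 A\right) = 6 - 38 A + 4 r$)
$F = 108$
$T = -2945$ ($T = \left(6 - 1368 + 4 \left(-38\right)\right) - 1431 = \left(6 - 1368 - 152\right) - 1431 = -1514 - 1431 = -2945$)
$T - F = -2945 - 108 = -3053$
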